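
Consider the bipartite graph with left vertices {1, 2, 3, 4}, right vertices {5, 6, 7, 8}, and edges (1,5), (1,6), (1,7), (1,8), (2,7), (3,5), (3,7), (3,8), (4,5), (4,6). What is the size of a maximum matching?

Step 1: List the neighbors of each left vertex:
  1: 5, 6, 7, 8
  2: 7
  3: 5, 7, 8
  4: 5, 6

Step 2: Greedily match left vertices, then look for augmenting paths:
  Match 1 -- 5
  Match 2 -- 7
  Match 3 -- 8
  Match 4 -- 6
  No augmenting path remains.

Step 3: Verify this is maximum:
  Matching size 4 = min(|L|, |R|) = min(4, 4), which is an upper bound, so this matching is maximum.

Maximum matching: {(1,5), (2,7), (3,8), (4,6)}
Size: 4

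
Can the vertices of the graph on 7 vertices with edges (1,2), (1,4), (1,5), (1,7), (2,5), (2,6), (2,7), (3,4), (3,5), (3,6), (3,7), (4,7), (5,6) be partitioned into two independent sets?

Step 1: Attempt 2-coloring using BFS:
  Start at vertex 1, assign color 0
  Color vertex 2 with color 1 (neighbor of 1)
  Color vertex 4 with color 1 (neighbor of 1)
  Color vertex 5 with color 1 (neighbor of 1)
  Color vertex 7 with color 1 (neighbor of 1)

Step 2: Conflict found! Vertices 2 and 5 are adjacent but have the same color.
This means the graph contains an odd cycle.

The graph is NOT bipartite.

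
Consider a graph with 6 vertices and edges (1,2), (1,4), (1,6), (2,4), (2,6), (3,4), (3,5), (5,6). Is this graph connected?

Step 1: Build adjacency list from edges:
  1: 2, 4, 6
  2: 1, 4, 6
  3: 4, 5
  4: 1, 2, 3
  5: 3, 6
  6: 1, 2, 5

Step 2: Run BFS/DFS from vertex 1:
  Visited: {1, 2, 4, 6, 3, 5}
  Reached 6 of 6 vertices

Step 3: All 6 vertices reached from vertex 1, so the graph is connected.
Answer: Yes, the graph is connected.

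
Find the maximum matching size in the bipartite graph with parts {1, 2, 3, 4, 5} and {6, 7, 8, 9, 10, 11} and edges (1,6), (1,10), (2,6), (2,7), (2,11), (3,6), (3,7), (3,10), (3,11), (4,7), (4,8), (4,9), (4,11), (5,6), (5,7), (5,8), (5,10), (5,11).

Step 1: List the neighbors of each left vertex:
  1: 6, 10
  2: 6, 7, 11
  3: 6, 7, 10, 11
  4: 7, 8, 9, 11
  5: 6, 7, 8, 10, 11

Step 2: Greedily match left vertices, then look for augmenting paths:
  Match 1 -- 6
  Match 2 -- 7
  Match 3 -- 10
  Match 4 -- 8
  Match 5 -- 11
  No augmenting path remains.

Step 3: Verify this is maximum:
  Matching size 5 = min(|L|, |R|) = min(5, 6), which is an upper bound, so this matching is maximum.

Maximum matching: {(1,6), (2,7), (3,10), (4,8), (5,11)}
Size: 5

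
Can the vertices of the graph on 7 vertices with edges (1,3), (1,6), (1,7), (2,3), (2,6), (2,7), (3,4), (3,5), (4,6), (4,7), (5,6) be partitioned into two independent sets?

Step 1: Attempt 2-coloring using BFS:
  Start at vertex 1, assign color 0
  Color vertex 3 with color 1 (neighbor of 1)
  Color vertex 6 with color 1 (neighbor of 1)
  Color vertex 7 with color 1 (neighbor of 1)
  Color vertex 2 with color 0 (neighbor of 3)
  Color vertex 4 with color 0 (neighbor of 3)
  Color vertex 5 with color 0 (neighbor of 3)

Step 2: 2-coloring succeeded. No conflicts found.
  Set A (color 0): {1, 2, 4, 5}
  Set B (color 1): {3, 6, 7}

The graph is bipartite with partition {1, 2, 4, 5}, {3, 6, 7}.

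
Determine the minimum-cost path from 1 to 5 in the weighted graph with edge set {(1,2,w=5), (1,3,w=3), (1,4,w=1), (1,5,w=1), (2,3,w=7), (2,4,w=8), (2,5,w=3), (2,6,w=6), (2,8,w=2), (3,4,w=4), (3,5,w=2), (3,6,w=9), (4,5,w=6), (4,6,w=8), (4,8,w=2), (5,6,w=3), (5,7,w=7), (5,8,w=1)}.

Step 1: Build adjacency list with weights:
  1: 2(w=5), 3(w=3), 4(w=1), 5(w=1)
  2: 1(w=5), 3(w=7), 4(w=8), 5(w=3), 6(w=6), 8(w=2)
  3: 1(w=3), 2(w=7), 4(w=4), 5(w=2), 6(w=9)
  4: 1(w=1), 2(w=8), 3(w=4), 5(w=6), 6(w=8), 8(w=2)
  5: 1(w=1), 2(w=3), 3(w=2), 4(w=6), 6(w=3), 7(w=7), 8(w=1)
  6: 2(w=6), 3(w=9), 4(w=8), 5(w=3)
  7: 5(w=7)
  8: 2(w=2), 4(w=2), 5(w=1)

Step 2: Apply Dijkstra's algorithm from vertex 1:
  Visit vertex 1 (distance=0)
    Update dist[2] = 5
    Update dist[3] = 3
    Update dist[4] = 1
    Update dist[5] = 1
  Visit vertex 4 (distance=1)
    Update dist[6] = 9
    Update dist[8] = 3
  Visit vertex 5 (distance=1)
    Update dist[2] = 4
    Update dist[6] = 4
    Update dist[7] = 8
    Update dist[8] = 2

Step 3: Shortest path: 1 -> 5
Total weight: 1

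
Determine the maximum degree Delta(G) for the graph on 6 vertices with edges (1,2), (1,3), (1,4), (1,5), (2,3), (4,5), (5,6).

Step 1: Count edges incident to each vertex:
  deg(1) = 4 (neighbors: 2, 3, 4, 5)
  deg(2) = 2 (neighbors: 1, 3)
  deg(3) = 2 (neighbors: 1, 2)
  deg(4) = 2 (neighbors: 1, 5)
  deg(5) = 3 (neighbors: 1, 4, 6)
  deg(6) = 1 (neighbors: 5)

Step 2: Find maximum:
  max(4, 2, 2, 2, 3, 1) = 4 (vertex 1)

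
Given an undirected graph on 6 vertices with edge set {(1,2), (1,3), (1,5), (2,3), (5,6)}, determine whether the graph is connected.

Step 1: Build adjacency list from edges:
  1: 2, 3, 5
  2: 1, 3
  3: 1, 2
  4: (none)
  5: 1, 6
  6: 5

Step 2: Run BFS/DFS from vertex 1:
  Visited: {1, 2, 3, 5, 6}
  Reached 5 of 6 vertices

Step 3: Only 5 of 6 vertices reached. Graph is disconnected.
Connected components: {1, 2, 3, 5, 6}, {4}
Answer: No, the graph is not connected (2 components).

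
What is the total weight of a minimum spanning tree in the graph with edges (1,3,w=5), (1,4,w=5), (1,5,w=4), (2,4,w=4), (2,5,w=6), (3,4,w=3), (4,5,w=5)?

Apply Kruskal's algorithm (sort edges by weight, add if no cycle):

Sorted edges by weight:
  (3,4) w=3
  (1,5) w=4
  (2,4) w=4
  (1,3) w=5
  (1,4) w=5
  (4,5) w=5
  (2,5) w=6

Add edge (3,4) w=3 -- no cycle. Running total: 3
Add edge (1,5) w=4 -- no cycle. Running total: 7
Add edge (2,4) w=4 -- no cycle. Running total: 11
Add edge (1,3) w=5 -- no cycle. Running total: 16

MST edges: (3,4,w=3), (1,5,w=4), (2,4,w=4), (1,3,w=5)
Total MST weight: 3 + 4 + 4 + 5 = 16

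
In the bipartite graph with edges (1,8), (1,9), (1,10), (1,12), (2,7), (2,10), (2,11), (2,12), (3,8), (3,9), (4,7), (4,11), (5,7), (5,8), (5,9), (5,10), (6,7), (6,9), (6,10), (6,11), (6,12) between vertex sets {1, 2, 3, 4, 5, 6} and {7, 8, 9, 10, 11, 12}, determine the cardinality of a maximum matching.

Step 1: List the neighbors of each left vertex:
  1: 8, 9, 10, 12
  2: 7, 10, 11, 12
  3: 8, 9
  4: 7, 11
  5: 7, 8, 9, 10
  6: 7, 9, 10, 11, 12

Step 2: Greedily match left vertices, then look for augmenting paths:
  Match 1 -- 8
  Match 2 -- 7
  Match 3 -- 9
  Match 4 -- 11
  Match 5 -- 10
  Match 6 -- 12
  No augmenting path remains.

Step 3: Verify this is maximum:
  Matching size 6 = min(|L|, |R|) = min(6, 6), which is an upper bound, so this matching is maximum.

Maximum matching: {(1,8), (2,7), (3,9), (4,11), (5,10), (6,12)}
Size: 6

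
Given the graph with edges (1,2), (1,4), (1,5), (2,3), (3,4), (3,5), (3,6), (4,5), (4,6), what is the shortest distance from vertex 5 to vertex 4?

Step 1: Build adjacency list:
  1: 2, 4, 5
  2: 1, 3
  3: 2, 4, 5, 6
  4: 1, 3, 5, 6
  5: 1, 3, 4
  6: 3, 4

Step 2: BFS from vertex 5 to find shortest path to 4:
  vertex 1 reached at distance 1
  vertex 3 reached at distance 1
  vertex 4 reached at distance 1

Step 3: Shortest path: 5 -> 4
Path length: 1 edge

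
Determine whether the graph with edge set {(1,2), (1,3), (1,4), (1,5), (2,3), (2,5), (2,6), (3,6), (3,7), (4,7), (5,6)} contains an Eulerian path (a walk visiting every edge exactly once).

Step 1: Find the degree of each vertex:
  deg(1) = 4
  deg(2) = 4
  deg(3) = 4
  deg(4) = 2
  deg(5) = 3
  deg(6) = 3
  deg(7) = 2

Step 2: Count vertices with odd degree:
  Odd-degree vertices: 5, 6 (2 total)

Step 3: Apply Euler's theorem:
  - Eulerian circuit exists iff graph is connected and all vertices have even degree
  - Eulerian path exists iff graph is connected and has 0 or 2 odd-degree vertices

Graph is connected with exactly 2 odd-degree vertices (5, 6).
Eulerian path exists (starting and ending at the odd-degree vertices), but no Eulerian circuit.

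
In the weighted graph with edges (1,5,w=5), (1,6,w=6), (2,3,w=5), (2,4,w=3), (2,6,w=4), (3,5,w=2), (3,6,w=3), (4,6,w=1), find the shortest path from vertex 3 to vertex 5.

Step 1: Build adjacency list with weights:
  1: 5(w=5), 6(w=6)
  2: 3(w=5), 4(w=3), 6(w=4)
  3: 2(w=5), 5(w=2), 6(w=3)
  4: 2(w=3), 6(w=1)
  5: 1(w=5), 3(w=2)
  6: 1(w=6), 2(w=4), 3(w=3), 4(w=1)

Step 2: Apply Dijkstra's algorithm from vertex 3:
  Visit vertex 3 (distance=0)
    Update dist[2] = 5
    Update dist[5] = 2
    Update dist[6] = 3
  Visit vertex 5 (distance=2)
    Update dist[1] = 7

Step 3: Shortest path: 3 -> 5
Total weight: 2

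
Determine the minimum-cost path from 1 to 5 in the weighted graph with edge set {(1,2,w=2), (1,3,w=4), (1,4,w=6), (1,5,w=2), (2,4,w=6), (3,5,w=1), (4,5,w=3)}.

Step 1: Build adjacency list with weights:
  1: 2(w=2), 3(w=4), 4(w=6), 5(w=2)
  2: 1(w=2), 4(w=6)
  3: 1(w=4), 5(w=1)
  4: 1(w=6), 2(w=6), 5(w=3)
  5: 1(w=2), 3(w=1), 4(w=3)

Step 2: Apply Dijkstra's algorithm from vertex 1:
  Visit vertex 1 (distance=0)
    Update dist[2] = 2
    Update dist[3] = 4
    Update dist[4] = 6
    Update dist[5] = 2
  Visit vertex 2 (distance=2)
  Visit vertex 5 (distance=2)
    Update dist[3] = 3
    Update dist[4] = 5

Step 3: Shortest path: 1 -> 5
Total weight: 2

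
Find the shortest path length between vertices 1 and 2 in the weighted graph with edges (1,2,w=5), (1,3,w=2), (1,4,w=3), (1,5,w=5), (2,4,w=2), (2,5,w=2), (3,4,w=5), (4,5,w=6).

Step 1: Build adjacency list with weights:
  1: 2(w=5), 3(w=2), 4(w=3), 5(w=5)
  2: 1(w=5), 4(w=2), 5(w=2)
  3: 1(w=2), 4(w=5)
  4: 1(w=3), 2(w=2), 3(w=5), 5(w=6)
  5: 1(w=5), 2(w=2), 4(w=6)

Step 2: Apply Dijkstra's algorithm from vertex 1:
  Visit vertex 1 (distance=0)
    Update dist[2] = 5
    Update dist[3] = 2
    Update dist[4] = 3
    Update dist[5] = 5
  Visit vertex 3 (distance=2)
  Visit vertex 4 (distance=3)
  Visit vertex 2 (distance=5)

Step 3: Shortest path: 1 -> 2
Total weight: 5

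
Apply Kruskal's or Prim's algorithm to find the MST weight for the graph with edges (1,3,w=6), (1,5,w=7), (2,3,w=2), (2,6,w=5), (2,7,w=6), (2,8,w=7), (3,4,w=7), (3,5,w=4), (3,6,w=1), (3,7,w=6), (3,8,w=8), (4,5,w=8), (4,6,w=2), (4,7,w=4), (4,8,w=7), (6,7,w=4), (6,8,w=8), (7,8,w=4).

Apply Kruskal's algorithm (sort edges by weight, add if no cycle):

Sorted edges by weight:
  (3,6) w=1
  (2,3) w=2
  (4,6) w=2
  (3,5) w=4
  (4,7) w=4
  (6,7) w=4
  (7,8) w=4
  (2,6) w=5
  (1,3) w=6
  (2,7) w=6
  (3,7) w=6
  (1,5) w=7
  (2,8) w=7
  (3,4) w=7
  (4,8) w=7
  (3,8) w=8
  (4,5) w=8
  (6,8) w=8

Add edge (3,6) w=1 -- no cycle. Running total: 1
Add edge (2,3) w=2 -- no cycle. Running total: 3
Add edge (4,6) w=2 -- no cycle. Running total: 5
Add edge (3,5) w=4 -- no cycle. Running total: 9
Add edge (4,7) w=4 -- no cycle. Running total: 13
Skip edge (6,7) w=4 -- would create cycle
Add edge (7,8) w=4 -- no cycle. Running total: 17
Skip edge (2,6) w=5 -- would create cycle
Add edge (1,3) w=6 -- no cycle. Running total: 23

MST edges: (3,6,w=1), (2,3,w=2), (4,6,w=2), (3,5,w=4), (4,7,w=4), (7,8,w=4), (1,3,w=6)
Total MST weight: 1 + 2 + 2 + 4 + 4 + 4 + 6 = 23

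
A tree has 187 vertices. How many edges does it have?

A tree on n vertices always has exactly n - 1 edges.
For n = 187: edges = 187 - 1 = 186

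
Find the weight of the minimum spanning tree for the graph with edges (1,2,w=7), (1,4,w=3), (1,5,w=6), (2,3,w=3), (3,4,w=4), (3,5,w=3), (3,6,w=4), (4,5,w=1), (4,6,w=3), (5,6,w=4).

Apply Kruskal's algorithm (sort edges by weight, add if no cycle):

Sorted edges by weight:
  (4,5) w=1
  (1,4) w=3
  (2,3) w=3
  (3,5) w=3
  (4,6) w=3
  (3,4) w=4
  (3,6) w=4
  (5,6) w=4
  (1,5) w=6
  (1,2) w=7

Add edge (4,5) w=1 -- no cycle. Running total: 1
Add edge (1,4) w=3 -- no cycle. Running total: 4
Add edge (2,3) w=3 -- no cycle. Running total: 7
Add edge (3,5) w=3 -- no cycle. Running total: 10
Add edge (4,6) w=3 -- no cycle. Running total: 13

MST edges: (4,5,w=1), (1,4,w=3), (2,3,w=3), (3,5,w=3), (4,6,w=3)
Total MST weight: 1 + 3 + 3 + 3 + 3 = 13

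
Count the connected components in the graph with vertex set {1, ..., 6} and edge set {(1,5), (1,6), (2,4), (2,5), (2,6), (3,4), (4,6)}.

Step 1: Build adjacency list from edges:
  1: 5, 6
  2: 4, 5, 6
  3: 4
  4: 2, 3, 6
  5: 1, 2
  6: 1, 2, 4

Step 2: Run BFS/DFS from vertex 1:
  Visited: {1, 5, 6, 2, 4, 3}
  Reached 6 of 6 vertices

Step 3: All 6 vertices reached from vertex 1, so the graph is connected.
Number of connected components: 1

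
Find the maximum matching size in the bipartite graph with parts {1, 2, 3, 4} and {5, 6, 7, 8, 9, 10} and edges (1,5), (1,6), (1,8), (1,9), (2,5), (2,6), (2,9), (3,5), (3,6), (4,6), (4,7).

Step 1: List the neighbors of each left vertex:
  1: 5, 6, 8, 9
  2: 5, 6, 9
  3: 5, 6
  4: 6, 7

Step 2: Greedily match left vertices, then look for augmenting paths:
  Match 1 -- 8
  Match 2 -- 6
  Match 3 -- 5
  Match 4 -- 7
  No augmenting path remains.

Step 3: Verify this is maximum:
  Matching size 4 = min(|L|, |R|) = min(4, 6), which is an upper bound, so this matching is maximum.

Maximum matching: {(1,8), (2,6), (3,5), (4,7)}
Size: 4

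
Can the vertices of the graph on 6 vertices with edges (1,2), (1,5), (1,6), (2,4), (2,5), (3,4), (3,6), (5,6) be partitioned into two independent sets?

Step 1: Attempt 2-coloring using BFS:
  Start at vertex 1, assign color 0
  Color vertex 2 with color 1 (neighbor of 1)
  Color vertex 5 with color 1 (neighbor of 1)
  Color vertex 6 with color 1 (neighbor of 1)
  Color vertex 4 with color 0 (neighbor of 2)

Step 2: Conflict found! Vertices 2 and 5 are adjacent but have the same color.
This means the graph contains an odd cycle.

The graph is NOT bipartite.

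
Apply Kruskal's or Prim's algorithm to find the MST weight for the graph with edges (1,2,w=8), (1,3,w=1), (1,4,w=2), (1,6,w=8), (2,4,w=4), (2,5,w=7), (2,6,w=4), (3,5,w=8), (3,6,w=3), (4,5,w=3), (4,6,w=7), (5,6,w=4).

Apply Kruskal's algorithm (sort edges by weight, add if no cycle):

Sorted edges by weight:
  (1,3) w=1
  (1,4) w=2
  (3,6) w=3
  (4,5) w=3
  (2,6) w=4
  (2,4) w=4
  (5,6) w=4
  (2,5) w=7
  (4,6) w=7
  (1,6) w=8
  (1,2) w=8
  (3,5) w=8

Add edge (1,3) w=1 -- no cycle. Running total: 1
Add edge (1,4) w=2 -- no cycle. Running total: 3
Add edge (3,6) w=3 -- no cycle. Running total: 6
Add edge (4,5) w=3 -- no cycle. Running total: 9
Add edge (2,6) w=4 -- no cycle. Running total: 13

MST edges: (1,3,w=1), (1,4,w=2), (3,6,w=3), (4,5,w=3), (2,6,w=4)
Total MST weight: 1 + 2 + 3 + 3 + 4 = 13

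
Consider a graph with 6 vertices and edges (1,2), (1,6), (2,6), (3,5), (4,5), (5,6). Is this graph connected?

Step 1: Build adjacency list from edges:
  1: 2, 6
  2: 1, 6
  3: 5
  4: 5
  5: 3, 4, 6
  6: 1, 2, 5

Step 2: Run BFS/DFS from vertex 1:
  Visited: {1, 2, 6, 5, 3, 4}
  Reached 6 of 6 vertices

Step 3: All 6 vertices reached from vertex 1, so the graph is connected.
Answer: Yes, the graph is connected.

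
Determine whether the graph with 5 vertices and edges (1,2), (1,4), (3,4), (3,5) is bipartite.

Step 1: Attempt 2-coloring using BFS:
  Start at vertex 1, assign color 0
  Color vertex 2 with color 1 (neighbor of 1)
  Color vertex 4 with color 1 (neighbor of 1)
  Color vertex 3 with color 0 (neighbor of 4)
  Color vertex 5 with color 1 (neighbor of 3)

Step 2: 2-coloring succeeded. No conflicts found.
  Set A (color 0): {1, 3}
  Set B (color 1): {2, 4, 5}

The graph is bipartite with partition {1, 3}, {2, 4, 5}.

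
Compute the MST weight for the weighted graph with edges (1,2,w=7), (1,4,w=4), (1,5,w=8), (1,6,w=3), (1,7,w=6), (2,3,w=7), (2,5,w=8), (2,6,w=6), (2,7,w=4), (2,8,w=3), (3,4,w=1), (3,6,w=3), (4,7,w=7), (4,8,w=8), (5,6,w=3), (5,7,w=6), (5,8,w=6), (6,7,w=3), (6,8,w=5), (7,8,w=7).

Apply Kruskal's algorithm (sort edges by weight, add if no cycle):

Sorted edges by weight:
  (3,4) w=1
  (1,6) w=3
  (2,8) w=3
  (3,6) w=3
  (5,6) w=3
  (6,7) w=3
  (1,4) w=4
  (2,7) w=4
  (6,8) w=5
  (1,7) w=6
  (2,6) w=6
  (5,8) w=6
  (5,7) w=6
  (1,2) w=7
  (2,3) w=7
  (4,7) w=7
  (7,8) w=7
  (1,5) w=8
  (2,5) w=8
  (4,8) w=8

Add edge (3,4) w=1 -- no cycle. Running total: 1
Add edge (1,6) w=3 -- no cycle. Running total: 4
Add edge (2,8) w=3 -- no cycle. Running total: 7
Add edge (3,6) w=3 -- no cycle. Running total: 10
Add edge (5,6) w=3 -- no cycle. Running total: 13
Add edge (6,7) w=3 -- no cycle. Running total: 16
Skip edge (1,4) w=4 -- would create cycle
Add edge (2,7) w=4 -- no cycle. Running total: 20

MST edges: (3,4,w=1), (1,6,w=3), (2,8,w=3), (3,6,w=3), (5,6,w=3), (6,7,w=3), (2,7,w=4)
Total MST weight: 1 + 3 + 3 + 3 + 3 + 3 + 4 = 20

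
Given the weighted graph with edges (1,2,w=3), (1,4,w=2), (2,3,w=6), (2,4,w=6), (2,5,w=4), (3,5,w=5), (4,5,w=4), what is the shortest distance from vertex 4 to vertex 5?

Step 1: Build adjacency list with weights:
  1: 2(w=3), 4(w=2)
  2: 1(w=3), 3(w=6), 4(w=6), 5(w=4)
  3: 2(w=6), 5(w=5)
  4: 1(w=2), 2(w=6), 5(w=4)
  5: 2(w=4), 3(w=5), 4(w=4)

Step 2: Apply Dijkstra's algorithm from vertex 4:
  Visit vertex 4 (distance=0)
    Update dist[1] = 2
    Update dist[2] = 6
    Update dist[5] = 4
  Visit vertex 1 (distance=2)
    Update dist[2] = 5
  Visit vertex 5 (distance=4)
    Update dist[3] = 9

Step 3: Shortest path: 4 -> 5
Total weight: 4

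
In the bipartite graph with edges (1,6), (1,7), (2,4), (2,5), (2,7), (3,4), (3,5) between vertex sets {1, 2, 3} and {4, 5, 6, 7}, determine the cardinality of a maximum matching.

Step 1: List the neighbors of each left vertex:
  1: 6, 7
  2: 4, 5, 7
  3: 4, 5

Step 2: Greedily match left vertices, then look for augmenting paths:
  Match 1 -- 6
  Match 2 -- 4
  Match 3 -- 5
  No augmenting path remains.

Step 3: Verify this is maximum:
  Matching size 3 = min(|L|, |R|) = min(3, 4), which is an upper bound, so this matching is maximum.

Maximum matching: {(1,6), (2,4), (3,5)}
Size: 3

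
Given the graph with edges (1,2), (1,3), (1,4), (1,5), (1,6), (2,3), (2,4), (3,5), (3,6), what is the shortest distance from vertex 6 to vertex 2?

Step 1: Build adjacency list:
  1: 2, 3, 4, 5, 6
  2: 1, 3, 4
  3: 1, 2, 5, 6
  4: 1, 2
  5: 1, 3
  6: 1, 3

Step 2: BFS from vertex 6 to find shortest path to 2:
  vertex 1 reached at distance 1
  vertex 3 reached at distance 1
  vertex 2 reached at distance 2

Step 3: Shortest path: 6 -> 3 -> 2
Path length: 2 edges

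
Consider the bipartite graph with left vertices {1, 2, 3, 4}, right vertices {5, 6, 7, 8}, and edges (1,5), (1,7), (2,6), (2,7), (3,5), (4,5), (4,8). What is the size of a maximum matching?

Step 1: List the neighbors of each left vertex:
  1: 5, 7
  2: 6, 7
  3: 5
  4: 5, 8

Step 2: Greedily match left vertices, then look for augmenting paths:
  Match 1 -- 7
  Match 2 -- 6
  Match 3 -- 5
  Match 4 -- 8
  No augmenting path remains.

Step 3: Verify this is maximum:
  Matching size 4 = min(|L|, |R|) = min(4, 4), which is an upper bound, so this matching is maximum.

Maximum matching: {(1,7), (2,6), (3,5), (4,8)}
Size: 4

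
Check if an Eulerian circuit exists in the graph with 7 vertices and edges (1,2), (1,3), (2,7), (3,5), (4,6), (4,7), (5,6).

Step 1: Find the degree of each vertex:
  deg(1) = 2
  deg(2) = 2
  deg(3) = 2
  deg(4) = 2
  deg(5) = 2
  deg(6) = 2
  deg(7) = 2

Step 2: Count vertices with odd degree:
  All vertices have even degree (0 odd-degree vertices)

Step 3: Apply Euler's theorem:
  - Eulerian circuit exists iff graph is connected and all vertices have even degree
  - Eulerian path exists iff graph is connected and has 0 or 2 odd-degree vertices

Graph is connected with 0 odd-degree vertices.
Both Eulerian circuit and Eulerian path exist.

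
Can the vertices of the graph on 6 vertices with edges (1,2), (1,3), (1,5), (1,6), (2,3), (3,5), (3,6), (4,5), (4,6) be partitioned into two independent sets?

Step 1: Attempt 2-coloring using BFS:
  Start at vertex 1, assign color 0
  Color vertex 2 with color 1 (neighbor of 1)
  Color vertex 3 with color 1 (neighbor of 1)
  Color vertex 5 with color 1 (neighbor of 1)
  Color vertex 6 with color 1 (neighbor of 1)

Step 2: Conflict found! Vertices 2 and 3 are adjacent but have the same color.
This means the graph contains an odd cycle.

The graph is NOT bipartite.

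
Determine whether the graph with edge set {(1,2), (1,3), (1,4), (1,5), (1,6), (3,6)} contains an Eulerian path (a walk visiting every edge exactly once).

Step 1: Find the degree of each vertex:
  deg(1) = 5
  deg(2) = 1
  deg(3) = 2
  deg(4) = 1
  deg(5) = 1
  deg(6) = 2

Step 2: Count vertices with odd degree:
  Odd-degree vertices: 1, 2, 4, 5 (4 total)

Step 3: Apply Euler's theorem:
  - Eulerian circuit exists iff graph is connected and all vertices have even degree
  - Eulerian path exists iff graph is connected and has 0 or 2 odd-degree vertices

Graph has 4 odd-degree vertices (need 0 or 2).
Neither Eulerian path nor Eulerian circuit exists.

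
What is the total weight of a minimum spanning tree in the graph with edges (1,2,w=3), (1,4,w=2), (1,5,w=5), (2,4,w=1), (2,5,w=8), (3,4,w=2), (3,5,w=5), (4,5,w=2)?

Apply Kruskal's algorithm (sort edges by weight, add if no cycle):

Sorted edges by weight:
  (2,4) w=1
  (1,4) w=2
  (3,4) w=2
  (4,5) w=2
  (1,2) w=3
  (1,5) w=5
  (3,5) w=5
  (2,5) w=8

Add edge (2,4) w=1 -- no cycle. Running total: 1
Add edge (1,4) w=2 -- no cycle. Running total: 3
Add edge (3,4) w=2 -- no cycle. Running total: 5
Add edge (4,5) w=2 -- no cycle. Running total: 7

MST edges: (2,4,w=1), (1,4,w=2), (3,4,w=2), (4,5,w=2)
Total MST weight: 1 + 2 + 2 + 2 = 7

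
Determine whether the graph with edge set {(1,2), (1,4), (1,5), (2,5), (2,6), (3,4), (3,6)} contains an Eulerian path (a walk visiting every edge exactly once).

Step 1: Find the degree of each vertex:
  deg(1) = 3
  deg(2) = 3
  deg(3) = 2
  deg(4) = 2
  deg(5) = 2
  deg(6) = 2

Step 2: Count vertices with odd degree:
  Odd-degree vertices: 1, 2 (2 total)

Step 3: Apply Euler's theorem:
  - Eulerian circuit exists iff graph is connected and all vertices have even degree
  - Eulerian path exists iff graph is connected and has 0 or 2 odd-degree vertices

Graph is connected with exactly 2 odd-degree vertices (1, 2).
Eulerian path exists (starting and ending at the odd-degree vertices), but no Eulerian circuit.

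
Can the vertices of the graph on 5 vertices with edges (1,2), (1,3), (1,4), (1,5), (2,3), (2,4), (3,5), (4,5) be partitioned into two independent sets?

Step 1: Attempt 2-coloring using BFS:
  Start at vertex 1, assign color 0
  Color vertex 2 with color 1 (neighbor of 1)
  Color vertex 3 with color 1 (neighbor of 1)
  Color vertex 4 with color 1 (neighbor of 1)
  Color vertex 5 with color 1 (neighbor of 1)

Step 2: Conflict found! Vertices 2 and 3 are adjacent but have the same color.
This means the graph contains an odd cycle.

The graph is NOT bipartite.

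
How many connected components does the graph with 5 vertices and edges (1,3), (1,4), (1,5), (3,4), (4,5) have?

Step 1: Build adjacency list from edges:
  1: 3, 4, 5
  2: (none)
  3: 1, 4
  4: 1, 3, 5
  5: 1, 4

Step 2: Run BFS/DFS from vertex 1:
  Visited: {1, 3, 4, 5}
  Reached 4 of 5 vertices

Step 3: Only 4 of 5 vertices reached. Graph is disconnected.
Connected components: {1, 3, 4, 5}, {2}
Number of connected components: 2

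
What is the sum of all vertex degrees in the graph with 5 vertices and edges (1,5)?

Step 1: Count edges incident to each vertex:
  deg(1) = 1 (neighbors: 5)
  deg(2) = 0 (neighbors: none)
  deg(3) = 0 (neighbors: none)
  deg(4) = 0 (neighbors: none)
  deg(5) = 1 (neighbors: 1)

Step 2: Sum all degrees:
  1 + 0 + 0 + 0 + 1 = 2

Verification: sum of degrees = 2 * |E| = 2 * 1 = 2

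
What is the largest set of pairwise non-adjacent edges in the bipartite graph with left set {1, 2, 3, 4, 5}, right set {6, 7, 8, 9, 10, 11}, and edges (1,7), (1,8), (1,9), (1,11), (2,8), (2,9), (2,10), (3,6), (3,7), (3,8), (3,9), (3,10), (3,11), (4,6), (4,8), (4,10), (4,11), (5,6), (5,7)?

Step 1: List the neighbors of each left vertex:
  1: 7, 8, 9, 11
  2: 8, 9, 10
  3: 6, 7, 8, 9, 10, 11
  4: 6, 8, 10, 11
  5: 6, 7

Step 2: Greedily match left vertices, then look for augmenting paths:
  Match 1 -- 7
  Match 2 -- 8
  Match 3 -- 9
  Match 4 -- 10
  Match 5 -- 6
  No augmenting path remains.

Step 3: Verify this is maximum:
  Matching size 5 = min(|L|, |R|) = min(5, 6), which is an upper bound, so this matching is maximum.

Maximum matching: {(1,7), (2,8), (3,9), (4,10), (5,6)}
Size: 5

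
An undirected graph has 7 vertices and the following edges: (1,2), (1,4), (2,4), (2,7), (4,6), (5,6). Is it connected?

Step 1: Build adjacency list from edges:
  1: 2, 4
  2: 1, 4, 7
  3: (none)
  4: 1, 2, 6
  5: 6
  6: 4, 5
  7: 2

Step 2: Run BFS/DFS from vertex 1:
  Visited: {1, 2, 4, 7, 6, 5}
  Reached 6 of 7 vertices

Step 3: Only 6 of 7 vertices reached. Graph is disconnected.
Connected components: {1, 2, 4, 5, 6, 7}, {3}
Answer: No, the graph is not connected (2 components).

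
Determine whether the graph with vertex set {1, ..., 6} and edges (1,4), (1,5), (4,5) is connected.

Step 1: Build adjacency list from edges:
  1: 4, 5
  2: (none)
  3: (none)
  4: 1, 5
  5: 1, 4
  6: (none)

Step 2: Run BFS/DFS from vertex 1:
  Visited: {1, 4, 5}
  Reached 3 of 6 vertices

Step 3: Only 3 of 6 vertices reached. Graph is disconnected.
Connected components: {1, 4, 5}, {2}, {3}, {6}
Answer: No, the graph is not connected (4 components).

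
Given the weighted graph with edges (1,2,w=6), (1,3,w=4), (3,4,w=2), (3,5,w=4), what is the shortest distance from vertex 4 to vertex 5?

Step 1: Build adjacency list with weights:
  1: 2(w=6), 3(w=4)
  2: 1(w=6)
  3: 1(w=4), 4(w=2), 5(w=4)
  4: 3(w=2)
  5: 3(w=4)

Step 2: Apply Dijkstra's algorithm from vertex 4:
  Visit vertex 4 (distance=0)
    Update dist[3] = 2
  Visit vertex 3 (distance=2)
    Update dist[1] = 6
    Update dist[5] = 6
  Visit vertex 1 (distance=6)
    Update dist[2] = 12
  Visit vertex 5 (distance=6)

Step 3: Shortest path: 4 -> 3 -> 5
Total weight: 2 + 4 = 6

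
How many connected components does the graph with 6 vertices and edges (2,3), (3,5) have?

Step 1: Build adjacency list from edges:
  1: (none)
  2: 3
  3: 2, 5
  4: (none)
  5: 3
  6: (none)

Step 2: Run BFS/DFS from vertex 1:
  Visited: {1}
  Reached 1 of 6 vertices

Step 3: Only 1 of 6 vertices reached. Graph is disconnected.
Connected components: {1}, {2, 3, 5}, {4}, {6}
Number of connected components: 4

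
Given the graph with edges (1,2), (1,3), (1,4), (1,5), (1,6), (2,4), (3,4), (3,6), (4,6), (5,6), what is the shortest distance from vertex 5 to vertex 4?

Step 1: Build adjacency list:
  1: 2, 3, 4, 5, 6
  2: 1, 4
  3: 1, 4, 6
  4: 1, 2, 3, 6
  5: 1, 6
  6: 1, 3, 4, 5

Step 2: BFS from vertex 5 to find shortest path to 4:
  vertex 1 reached at distance 1
  vertex 6 reached at distance 1
  vertex 2 reached at distance 2
  vertex 3 reached at distance 2
  vertex 4 reached at distance 2

Step 3: Shortest path: 5 -> 1 -> 4
Path length: 2 edges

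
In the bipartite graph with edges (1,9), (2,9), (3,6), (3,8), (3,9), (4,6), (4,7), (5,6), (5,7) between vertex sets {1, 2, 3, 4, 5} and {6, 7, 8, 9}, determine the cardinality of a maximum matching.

Step 1: List the neighbors of each left vertex:
  1: 9
  2: 9
  3: 6, 8, 9
  4: 6, 7
  5: 6, 7

Step 2: Greedily match left vertices, then look for augmenting paths:
  Match 1 -- 9
  Match 3 -- 8
  Match 4 -- 7
  Match 5 -- 6
  No augmenting path remains.

Step 3: Verify this is maximum:
  Matching size 4 = min(|L|, |R|) = min(5, 4), which is an upper bound, so this matching is maximum.

Maximum matching: {(1,9), (3,8), (4,7), (5,6)}
Size: 4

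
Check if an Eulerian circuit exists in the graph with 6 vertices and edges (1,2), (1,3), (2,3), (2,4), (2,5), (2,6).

Step 1: Find the degree of each vertex:
  deg(1) = 2
  deg(2) = 5
  deg(3) = 2
  deg(4) = 1
  deg(5) = 1
  deg(6) = 1

Step 2: Count vertices with odd degree:
  Odd-degree vertices: 2, 4, 5, 6 (4 total)

Step 3: Apply Euler's theorem:
  - Eulerian circuit exists iff graph is connected and all vertices have even degree
  - Eulerian path exists iff graph is connected and has 0 or 2 odd-degree vertices

Graph has 4 odd-degree vertices (need 0 or 2).
Neither Eulerian path nor Eulerian circuit exists.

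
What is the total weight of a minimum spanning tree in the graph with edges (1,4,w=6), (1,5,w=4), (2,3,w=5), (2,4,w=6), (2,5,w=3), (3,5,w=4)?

Apply Kruskal's algorithm (sort edges by weight, add if no cycle):

Sorted edges by weight:
  (2,5) w=3
  (1,5) w=4
  (3,5) w=4
  (2,3) w=5
  (1,4) w=6
  (2,4) w=6

Add edge (2,5) w=3 -- no cycle. Running total: 3
Add edge (1,5) w=4 -- no cycle. Running total: 7
Add edge (3,5) w=4 -- no cycle. Running total: 11
Skip edge (2,3) w=5 -- would create cycle
Add edge (1,4) w=6 -- no cycle. Running total: 17

MST edges: (2,5,w=3), (1,5,w=4), (3,5,w=4), (1,4,w=6)
Total MST weight: 3 + 4 + 4 + 6 = 17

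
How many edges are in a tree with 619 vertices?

A tree on n vertices always has exactly n - 1 edges.
For n = 619: edges = 619 - 1 = 618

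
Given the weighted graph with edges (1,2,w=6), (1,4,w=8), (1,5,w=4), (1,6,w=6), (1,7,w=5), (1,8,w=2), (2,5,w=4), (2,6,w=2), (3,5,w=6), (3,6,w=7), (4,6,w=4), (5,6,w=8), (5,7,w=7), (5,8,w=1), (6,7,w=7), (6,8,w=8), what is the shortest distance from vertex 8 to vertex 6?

Step 1: Build adjacency list with weights:
  1: 2(w=6), 4(w=8), 5(w=4), 6(w=6), 7(w=5), 8(w=2)
  2: 1(w=6), 5(w=4), 6(w=2)
  3: 5(w=6), 6(w=7)
  4: 1(w=8), 6(w=4)
  5: 1(w=4), 2(w=4), 3(w=6), 6(w=8), 7(w=7), 8(w=1)
  6: 1(w=6), 2(w=2), 3(w=7), 4(w=4), 5(w=8), 7(w=7), 8(w=8)
  7: 1(w=5), 5(w=7), 6(w=7)
  8: 1(w=2), 5(w=1), 6(w=8)

Step 2: Apply Dijkstra's algorithm from vertex 8:
  Visit vertex 8 (distance=0)
    Update dist[1] = 2
    Update dist[5] = 1
    Update dist[6] = 8
  Visit vertex 5 (distance=1)
    Update dist[2] = 5
    Update dist[3] = 7
    Update dist[7] = 8
  Visit vertex 1 (distance=2)
    Update dist[4] = 10
    Update dist[7] = 7
  Visit vertex 2 (distance=5)
    Update dist[6] = 7
  Visit vertex 3 (distance=7)
  Visit vertex 6 (distance=7)

Step 3: Shortest path: 8 -> 5 -> 2 -> 6
Total weight: 1 + 4 + 2 = 7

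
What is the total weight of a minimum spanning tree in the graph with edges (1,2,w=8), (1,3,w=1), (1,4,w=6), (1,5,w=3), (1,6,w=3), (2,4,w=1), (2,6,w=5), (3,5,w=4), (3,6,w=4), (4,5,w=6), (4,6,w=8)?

Apply Kruskal's algorithm (sort edges by weight, add if no cycle):

Sorted edges by weight:
  (1,3) w=1
  (2,4) w=1
  (1,5) w=3
  (1,6) w=3
  (3,6) w=4
  (3,5) w=4
  (2,6) w=5
  (1,4) w=6
  (4,5) w=6
  (1,2) w=8
  (4,6) w=8

Add edge (1,3) w=1 -- no cycle. Running total: 1
Add edge (2,4) w=1 -- no cycle. Running total: 2
Add edge (1,5) w=3 -- no cycle. Running total: 5
Add edge (1,6) w=3 -- no cycle. Running total: 8
Skip edge (3,6) w=4 -- would create cycle
Skip edge (3,5) w=4 -- would create cycle
Add edge (2,6) w=5 -- no cycle. Running total: 13

MST edges: (1,3,w=1), (2,4,w=1), (1,5,w=3), (1,6,w=3), (2,6,w=5)
Total MST weight: 1 + 1 + 3 + 3 + 5 = 13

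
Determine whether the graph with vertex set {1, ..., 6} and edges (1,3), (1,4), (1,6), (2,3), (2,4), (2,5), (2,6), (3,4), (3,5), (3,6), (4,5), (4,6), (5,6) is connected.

Step 1: Build adjacency list from edges:
  1: 3, 4, 6
  2: 3, 4, 5, 6
  3: 1, 2, 4, 5, 6
  4: 1, 2, 3, 5, 6
  5: 2, 3, 4, 6
  6: 1, 2, 3, 4, 5

Step 2: Run BFS/DFS from vertex 1:
  Visited: {1, 3, 4, 6, 2, 5}
  Reached 6 of 6 vertices

Step 3: All 6 vertices reached from vertex 1, so the graph is connected.
Answer: Yes, the graph is connected.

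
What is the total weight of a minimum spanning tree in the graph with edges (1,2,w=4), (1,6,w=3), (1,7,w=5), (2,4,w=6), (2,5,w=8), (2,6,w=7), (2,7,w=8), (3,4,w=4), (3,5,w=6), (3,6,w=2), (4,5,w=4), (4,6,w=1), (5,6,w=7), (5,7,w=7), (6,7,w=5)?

Apply Kruskal's algorithm (sort edges by weight, add if no cycle):

Sorted edges by weight:
  (4,6) w=1
  (3,6) w=2
  (1,6) w=3
  (1,2) w=4
  (3,4) w=4
  (4,5) w=4
  (1,7) w=5
  (6,7) w=5
  (2,4) w=6
  (3,5) w=6
  (2,6) w=7
  (5,6) w=7
  (5,7) w=7
  (2,5) w=8
  (2,7) w=8

Add edge (4,6) w=1 -- no cycle. Running total: 1
Add edge (3,6) w=2 -- no cycle. Running total: 3
Add edge (1,6) w=3 -- no cycle. Running total: 6
Add edge (1,2) w=4 -- no cycle. Running total: 10
Skip edge (3,4) w=4 -- would create cycle
Add edge (4,5) w=4 -- no cycle. Running total: 14
Add edge (1,7) w=5 -- no cycle. Running total: 19

MST edges: (4,6,w=1), (3,6,w=2), (1,6,w=3), (1,2,w=4), (4,5,w=4), (1,7,w=5)
Total MST weight: 1 + 2 + 3 + 4 + 4 + 5 = 19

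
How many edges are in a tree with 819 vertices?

A tree on n vertices always has exactly n - 1 edges.
For n = 819: edges = 819 - 1 = 818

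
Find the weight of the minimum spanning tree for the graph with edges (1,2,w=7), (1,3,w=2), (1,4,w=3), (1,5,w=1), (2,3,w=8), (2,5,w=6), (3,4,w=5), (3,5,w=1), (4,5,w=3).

Apply Kruskal's algorithm (sort edges by weight, add if no cycle):

Sorted edges by weight:
  (1,5) w=1
  (3,5) w=1
  (1,3) w=2
  (1,4) w=3
  (4,5) w=3
  (3,4) w=5
  (2,5) w=6
  (1,2) w=7
  (2,3) w=8

Add edge (1,5) w=1 -- no cycle. Running total: 1
Add edge (3,5) w=1 -- no cycle. Running total: 2
Skip edge (1,3) w=2 -- would create cycle
Add edge (1,4) w=3 -- no cycle. Running total: 5
Skip edge (4,5) w=3 -- would create cycle
Skip edge (3,4) w=5 -- would create cycle
Add edge (2,5) w=6 -- no cycle. Running total: 11

MST edges: (1,5,w=1), (3,5,w=1), (1,4,w=3), (2,5,w=6)
Total MST weight: 1 + 1 + 3 + 6 = 11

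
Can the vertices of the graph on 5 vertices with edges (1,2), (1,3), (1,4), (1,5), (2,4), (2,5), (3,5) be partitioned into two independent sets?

Step 1: Attempt 2-coloring using BFS:
  Start at vertex 1, assign color 0
  Color vertex 2 with color 1 (neighbor of 1)
  Color vertex 3 with color 1 (neighbor of 1)
  Color vertex 4 with color 1 (neighbor of 1)
  Color vertex 5 with color 1 (neighbor of 1)

Step 2: Conflict found! Vertices 2 and 4 are adjacent but have the same color.
This means the graph contains an odd cycle.

The graph is NOT bipartite.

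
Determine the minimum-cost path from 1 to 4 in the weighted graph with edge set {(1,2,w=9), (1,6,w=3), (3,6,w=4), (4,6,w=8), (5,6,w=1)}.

Step 1: Build adjacency list with weights:
  1: 2(w=9), 6(w=3)
  2: 1(w=9)
  3: 6(w=4)
  4: 6(w=8)
  5: 6(w=1)
  6: 1(w=3), 3(w=4), 4(w=8), 5(w=1)

Step 2: Apply Dijkstra's algorithm from vertex 1:
  Visit vertex 1 (distance=0)
    Update dist[2] = 9
    Update dist[6] = 3
  Visit vertex 6 (distance=3)
    Update dist[3] = 7
    Update dist[4] = 11
    Update dist[5] = 4
  Visit vertex 5 (distance=4)
  Visit vertex 3 (distance=7)
  Visit vertex 2 (distance=9)
  Visit vertex 4 (distance=11)

Step 3: Shortest path: 1 -> 6 -> 4
Total weight: 3 + 8 = 11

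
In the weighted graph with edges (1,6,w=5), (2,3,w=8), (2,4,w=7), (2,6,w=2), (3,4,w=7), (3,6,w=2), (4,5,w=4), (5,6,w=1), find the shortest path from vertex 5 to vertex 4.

Step 1: Build adjacency list with weights:
  1: 6(w=5)
  2: 3(w=8), 4(w=7), 6(w=2)
  3: 2(w=8), 4(w=7), 6(w=2)
  4: 2(w=7), 3(w=7), 5(w=4)
  5: 4(w=4), 6(w=1)
  6: 1(w=5), 2(w=2), 3(w=2), 5(w=1)

Step 2: Apply Dijkstra's algorithm from vertex 5:
  Visit vertex 5 (distance=0)
    Update dist[4] = 4
    Update dist[6] = 1
  Visit vertex 6 (distance=1)
    Update dist[1] = 6
    Update dist[2] = 3
    Update dist[3] = 3
  Visit vertex 2 (distance=3)
  Visit vertex 3 (distance=3)
  Visit vertex 4 (distance=4)

Step 3: Shortest path: 5 -> 4
Total weight: 4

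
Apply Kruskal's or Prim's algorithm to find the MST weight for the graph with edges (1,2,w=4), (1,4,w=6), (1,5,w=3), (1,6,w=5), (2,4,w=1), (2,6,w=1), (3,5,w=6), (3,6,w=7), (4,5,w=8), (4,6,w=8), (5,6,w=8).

Apply Kruskal's algorithm (sort edges by weight, add if no cycle):

Sorted edges by weight:
  (2,4) w=1
  (2,6) w=1
  (1,5) w=3
  (1,2) w=4
  (1,6) w=5
  (1,4) w=6
  (3,5) w=6
  (3,6) w=7
  (4,6) w=8
  (4,5) w=8
  (5,6) w=8

Add edge (2,4) w=1 -- no cycle. Running total: 1
Add edge (2,6) w=1 -- no cycle. Running total: 2
Add edge (1,5) w=3 -- no cycle. Running total: 5
Add edge (1,2) w=4 -- no cycle. Running total: 9
Skip edge (1,6) w=5 -- would create cycle
Skip edge (1,4) w=6 -- would create cycle
Add edge (3,5) w=6 -- no cycle. Running total: 15

MST edges: (2,4,w=1), (2,6,w=1), (1,5,w=3), (1,2,w=4), (3,5,w=6)
Total MST weight: 1 + 1 + 3 + 4 + 6 = 15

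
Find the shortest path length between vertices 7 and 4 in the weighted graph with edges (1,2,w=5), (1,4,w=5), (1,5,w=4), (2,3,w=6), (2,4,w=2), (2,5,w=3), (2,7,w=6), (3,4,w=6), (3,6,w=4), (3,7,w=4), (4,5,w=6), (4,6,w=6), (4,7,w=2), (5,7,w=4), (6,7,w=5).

Step 1: Build adjacency list with weights:
  1: 2(w=5), 4(w=5), 5(w=4)
  2: 1(w=5), 3(w=6), 4(w=2), 5(w=3), 7(w=6)
  3: 2(w=6), 4(w=6), 6(w=4), 7(w=4)
  4: 1(w=5), 2(w=2), 3(w=6), 5(w=6), 6(w=6), 7(w=2)
  5: 1(w=4), 2(w=3), 4(w=6), 7(w=4)
  6: 3(w=4), 4(w=6), 7(w=5)
  7: 2(w=6), 3(w=4), 4(w=2), 5(w=4), 6(w=5)

Step 2: Apply Dijkstra's algorithm from vertex 7:
  Visit vertex 7 (distance=0)
    Update dist[2] = 6
    Update dist[3] = 4
    Update dist[4] = 2
    Update dist[5] = 4
    Update dist[6] = 5
  Visit vertex 4 (distance=2)
    Update dist[1] = 7
    Update dist[2] = 4

Step 3: Shortest path: 7 -> 4
Total weight: 2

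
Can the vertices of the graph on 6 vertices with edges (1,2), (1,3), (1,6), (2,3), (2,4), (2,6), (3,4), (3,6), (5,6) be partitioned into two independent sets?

Step 1: Attempt 2-coloring using BFS:
  Start at vertex 1, assign color 0
  Color vertex 2 with color 1 (neighbor of 1)
  Color vertex 3 with color 1 (neighbor of 1)
  Color vertex 6 with color 1 (neighbor of 1)

Step 2: Conflict found! Vertices 2 and 3 are adjacent but have the same color.
This means the graph contains an odd cycle.

The graph is NOT bipartite.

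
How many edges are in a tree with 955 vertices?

A tree on n vertices always has exactly n - 1 edges.
For n = 955: edges = 955 - 1 = 954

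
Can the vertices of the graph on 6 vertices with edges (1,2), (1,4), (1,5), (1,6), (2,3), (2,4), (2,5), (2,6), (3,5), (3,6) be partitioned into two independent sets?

Step 1: Attempt 2-coloring using BFS:
  Start at vertex 1, assign color 0
  Color vertex 2 with color 1 (neighbor of 1)
  Color vertex 4 with color 1 (neighbor of 1)
  Color vertex 5 with color 1 (neighbor of 1)
  Color vertex 6 with color 1 (neighbor of 1)
  Color vertex 3 with color 0 (neighbor of 2)

Step 2: Conflict found! Vertices 2 and 4 are adjacent but have the same color.
This means the graph contains an odd cycle.

The graph is NOT bipartite.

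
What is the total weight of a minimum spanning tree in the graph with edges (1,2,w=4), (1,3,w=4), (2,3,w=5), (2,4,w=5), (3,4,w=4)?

Apply Kruskal's algorithm (sort edges by weight, add if no cycle):

Sorted edges by weight:
  (1,3) w=4
  (1,2) w=4
  (3,4) w=4
  (2,3) w=5
  (2,4) w=5

Add edge (1,3) w=4 -- no cycle. Running total: 4
Add edge (1,2) w=4 -- no cycle. Running total: 8
Add edge (3,4) w=4 -- no cycle. Running total: 12

MST edges: (1,3,w=4), (1,2,w=4), (3,4,w=4)
Total MST weight: 4 + 4 + 4 = 12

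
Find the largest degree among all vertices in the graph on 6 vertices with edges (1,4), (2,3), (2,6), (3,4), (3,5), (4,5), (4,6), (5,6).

Step 1: Count edges incident to each vertex:
  deg(1) = 1 (neighbors: 4)
  deg(2) = 2 (neighbors: 3, 6)
  deg(3) = 3 (neighbors: 2, 4, 5)
  deg(4) = 4 (neighbors: 1, 3, 5, 6)
  deg(5) = 3 (neighbors: 3, 4, 6)
  deg(6) = 3 (neighbors: 2, 4, 5)

Step 2: Find maximum:
  max(1, 2, 3, 4, 3, 3) = 4 (vertex 4)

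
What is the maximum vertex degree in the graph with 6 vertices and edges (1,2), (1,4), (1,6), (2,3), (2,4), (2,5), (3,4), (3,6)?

Step 1: Count edges incident to each vertex:
  deg(1) = 3 (neighbors: 2, 4, 6)
  deg(2) = 4 (neighbors: 1, 3, 4, 5)
  deg(3) = 3 (neighbors: 2, 4, 6)
  deg(4) = 3 (neighbors: 1, 2, 3)
  deg(5) = 1 (neighbors: 2)
  deg(6) = 2 (neighbors: 1, 3)

Step 2: Find maximum:
  max(3, 4, 3, 3, 1, 2) = 4 (vertex 2)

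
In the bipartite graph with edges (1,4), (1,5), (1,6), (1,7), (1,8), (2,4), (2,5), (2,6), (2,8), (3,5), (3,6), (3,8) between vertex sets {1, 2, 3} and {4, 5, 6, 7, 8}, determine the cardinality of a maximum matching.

Step 1: List the neighbors of each left vertex:
  1: 4, 5, 6, 7, 8
  2: 4, 5, 6, 8
  3: 5, 6, 8

Step 2: Greedily match left vertices, then look for augmenting paths:
  Match 1 -- 4
  Match 2 -- 5
  Match 3 -- 6
  No augmenting path remains.

Step 3: Verify this is maximum:
  Matching size 3 = min(|L|, |R|) = min(3, 5), which is an upper bound, so this matching is maximum.

Maximum matching: {(1,4), (2,5), (3,6)}
Size: 3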